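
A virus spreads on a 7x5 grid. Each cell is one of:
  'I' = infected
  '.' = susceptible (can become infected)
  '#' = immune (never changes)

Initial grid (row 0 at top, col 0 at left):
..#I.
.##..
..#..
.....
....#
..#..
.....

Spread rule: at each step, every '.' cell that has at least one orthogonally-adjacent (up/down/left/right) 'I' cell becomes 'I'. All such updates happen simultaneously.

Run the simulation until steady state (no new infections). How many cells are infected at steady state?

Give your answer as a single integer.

Answer: 29

Derivation:
Step 0 (initial): 1 infected
Step 1: +2 new -> 3 infected
Step 2: +2 new -> 5 infected
Step 3: +2 new -> 7 infected
Step 4: +3 new -> 10 infected
Step 5: +3 new -> 13 infected
Step 6: +5 new -> 18 infected
Step 7: +5 new -> 23 infected
Step 8: +3 new -> 26 infected
Step 9: +2 new -> 28 infected
Step 10: +1 new -> 29 infected
Step 11: +0 new -> 29 infected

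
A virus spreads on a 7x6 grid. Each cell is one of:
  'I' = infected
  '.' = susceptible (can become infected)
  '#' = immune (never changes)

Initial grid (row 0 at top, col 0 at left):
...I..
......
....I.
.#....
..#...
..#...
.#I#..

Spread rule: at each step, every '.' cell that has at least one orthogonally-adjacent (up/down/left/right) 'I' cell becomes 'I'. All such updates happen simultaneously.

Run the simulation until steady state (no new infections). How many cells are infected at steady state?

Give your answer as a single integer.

Answer: 37

Derivation:
Step 0 (initial): 3 infected
Step 1: +7 new -> 10 infected
Step 2: +8 new -> 18 infected
Step 3: +7 new -> 25 infected
Step 4: +5 new -> 30 infected
Step 5: +2 new -> 32 infected
Step 6: +1 new -> 33 infected
Step 7: +2 new -> 35 infected
Step 8: +2 new -> 37 infected
Step 9: +0 new -> 37 infected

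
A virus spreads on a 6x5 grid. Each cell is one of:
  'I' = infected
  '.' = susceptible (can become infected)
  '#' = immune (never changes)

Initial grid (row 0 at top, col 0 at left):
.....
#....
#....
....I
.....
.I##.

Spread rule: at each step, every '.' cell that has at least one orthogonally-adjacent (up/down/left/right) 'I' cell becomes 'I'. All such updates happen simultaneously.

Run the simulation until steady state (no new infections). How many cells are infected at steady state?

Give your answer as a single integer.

Step 0 (initial): 2 infected
Step 1: +5 new -> 7 infected
Step 2: +8 new -> 15 infected
Step 3: +5 new -> 20 infected
Step 4: +3 new -> 23 infected
Step 5: +2 new -> 25 infected
Step 6: +1 new -> 26 infected
Step 7: +0 new -> 26 infected

Answer: 26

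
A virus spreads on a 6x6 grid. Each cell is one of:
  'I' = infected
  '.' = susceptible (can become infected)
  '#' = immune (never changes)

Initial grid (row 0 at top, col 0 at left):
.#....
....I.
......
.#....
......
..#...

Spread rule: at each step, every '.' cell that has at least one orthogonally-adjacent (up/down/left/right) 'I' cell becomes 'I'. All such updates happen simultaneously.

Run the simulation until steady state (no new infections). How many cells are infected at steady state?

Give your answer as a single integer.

Answer: 33

Derivation:
Step 0 (initial): 1 infected
Step 1: +4 new -> 5 infected
Step 2: +6 new -> 11 infected
Step 3: +6 new -> 17 infected
Step 4: +6 new -> 23 infected
Step 5: +5 new -> 28 infected
Step 6: +2 new -> 30 infected
Step 7: +2 new -> 32 infected
Step 8: +1 new -> 33 infected
Step 9: +0 new -> 33 infected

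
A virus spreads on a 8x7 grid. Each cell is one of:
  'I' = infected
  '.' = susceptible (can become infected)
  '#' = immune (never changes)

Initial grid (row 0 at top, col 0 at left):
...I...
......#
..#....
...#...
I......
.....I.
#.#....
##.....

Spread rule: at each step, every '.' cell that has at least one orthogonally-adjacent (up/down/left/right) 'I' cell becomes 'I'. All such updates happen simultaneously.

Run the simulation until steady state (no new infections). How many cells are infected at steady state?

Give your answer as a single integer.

Step 0 (initial): 3 infected
Step 1: +10 new -> 13 infected
Step 2: +16 new -> 29 infected
Step 3: +17 new -> 46 infected
Step 4: +2 new -> 48 infected
Step 5: +1 new -> 49 infected
Step 6: +0 new -> 49 infected

Answer: 49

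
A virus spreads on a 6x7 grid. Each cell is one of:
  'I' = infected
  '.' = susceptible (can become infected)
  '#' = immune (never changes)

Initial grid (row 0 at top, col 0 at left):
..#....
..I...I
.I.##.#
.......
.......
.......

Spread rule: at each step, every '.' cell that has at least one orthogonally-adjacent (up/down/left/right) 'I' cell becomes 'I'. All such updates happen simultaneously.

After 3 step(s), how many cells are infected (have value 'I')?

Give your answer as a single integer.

Step 0 (initial): 3 infected
Step 1: +7 new -> 10 infected
Step 2: +9 new -> 19 infected
Step 3: +7 new -> 26 infected

Answer: 26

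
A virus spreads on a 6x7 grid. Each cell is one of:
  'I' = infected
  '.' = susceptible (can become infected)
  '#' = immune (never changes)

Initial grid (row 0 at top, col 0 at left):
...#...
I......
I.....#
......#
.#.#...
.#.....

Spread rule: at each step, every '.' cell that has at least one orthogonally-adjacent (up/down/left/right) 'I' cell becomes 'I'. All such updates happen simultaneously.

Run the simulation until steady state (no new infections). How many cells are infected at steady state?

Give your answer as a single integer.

Answer: 36

Derivation:
Step 0 (initial): 2 infected
Step 1: +4 new -> 6 infected
Step 2: +5 new -> 11 infected
Step 3: +5 new -> 16 infected
Step 4: +4 new -> 20 infected
Step 5: +5 new -> 25 infected
Step 6: +5 new -> 30 infected
Step 7: +3 new -> 33 infected
Step 8: +2 new -> 35 infected
Step 9: +1 new -> 36 infected
Step 10: +0 new -> 36 infected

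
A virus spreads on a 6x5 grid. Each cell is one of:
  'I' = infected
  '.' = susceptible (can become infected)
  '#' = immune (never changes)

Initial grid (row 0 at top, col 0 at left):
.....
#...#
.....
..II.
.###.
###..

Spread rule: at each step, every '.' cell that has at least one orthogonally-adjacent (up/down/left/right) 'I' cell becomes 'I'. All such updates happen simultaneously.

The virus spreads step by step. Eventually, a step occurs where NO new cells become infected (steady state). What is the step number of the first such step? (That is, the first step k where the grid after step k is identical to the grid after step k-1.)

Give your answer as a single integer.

Step 0 (initial): 2 infected
Step 1: +4 new -> 6 infected
Step 2: +6 new -> 12 infected
Step 3: +6 new -> 18 infected
Step 4: +3 new -> 21 infected
Step 5: +1 new -> 22 infected
Step 6: +0 new -> 22 infected

Answer: 6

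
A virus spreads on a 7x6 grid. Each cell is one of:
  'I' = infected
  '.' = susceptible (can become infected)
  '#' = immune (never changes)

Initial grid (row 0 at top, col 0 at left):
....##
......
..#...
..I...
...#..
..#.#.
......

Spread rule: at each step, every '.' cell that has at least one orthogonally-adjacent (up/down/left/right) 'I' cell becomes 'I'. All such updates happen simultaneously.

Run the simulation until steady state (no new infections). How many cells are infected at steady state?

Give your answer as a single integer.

Answer: 36

Derivation:
Step 0 (initial): 1 infected
Step 1: +3 new -> 4 infected
Step 2: +5 new -> 9 infected
Step 3: +8 new -> 17 infected
Step 4: +9 new -> 26 infected
Step 5: +6 new -> 32 infected
Step 6: +2 new -> 34 infected
Step 7: +2 new -> 36 infected
Step 8: +0 new -> 36 infected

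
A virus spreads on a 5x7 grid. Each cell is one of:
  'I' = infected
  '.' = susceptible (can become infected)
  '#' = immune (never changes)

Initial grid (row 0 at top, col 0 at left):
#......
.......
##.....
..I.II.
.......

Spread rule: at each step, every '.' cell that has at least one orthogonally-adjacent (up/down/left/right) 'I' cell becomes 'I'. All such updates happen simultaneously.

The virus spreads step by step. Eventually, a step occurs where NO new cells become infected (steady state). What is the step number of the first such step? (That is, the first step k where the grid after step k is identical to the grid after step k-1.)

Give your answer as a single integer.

Answer: 5

Derivation:
Step 0 (initial): 3 infected
Step 1: +9 new -> 12 infected
Step 2: +9 new -> 21 infected
Step 3: +7 new -> 28 infected
Step 4: +4 new -> 32 infected
Step 5: +0 new -> 32 infected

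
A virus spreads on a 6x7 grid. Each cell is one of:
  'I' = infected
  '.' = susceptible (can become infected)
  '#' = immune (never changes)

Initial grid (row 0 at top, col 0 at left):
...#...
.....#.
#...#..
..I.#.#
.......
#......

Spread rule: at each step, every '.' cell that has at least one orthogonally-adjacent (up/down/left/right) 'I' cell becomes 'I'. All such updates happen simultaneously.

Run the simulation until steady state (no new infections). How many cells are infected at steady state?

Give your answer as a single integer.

Step 0 (initial): 1 infected
Step 1: +4 new -> 5 infected
Step 2: +7 new -> 12 infected
Step 3: +7 new -> 19 infected
Step 4: +5 new -> 24 infected
Step 5: +5 new -> 29 infected
Step 6: +3 new -> 32 infected
Step 7: +2 new -> 34 infected
Step 8: +1 new -> 35 infected
Step 9: +0 new -> 35 infected

Answer: 35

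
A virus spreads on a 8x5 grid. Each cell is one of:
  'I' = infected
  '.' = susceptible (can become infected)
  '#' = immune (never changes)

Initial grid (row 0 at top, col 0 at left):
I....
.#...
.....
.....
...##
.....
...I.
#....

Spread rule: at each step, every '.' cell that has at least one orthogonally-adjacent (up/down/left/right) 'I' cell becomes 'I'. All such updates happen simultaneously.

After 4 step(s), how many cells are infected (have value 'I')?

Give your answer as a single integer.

Step 0 (initial): 2 infected
Step 1: +6 new -> 8 infected
Step 2: +7 new -> 15 infected
Step 3: +8 new -> 23 infected
Step 4: +8 new -> 31 infected

Answer: 31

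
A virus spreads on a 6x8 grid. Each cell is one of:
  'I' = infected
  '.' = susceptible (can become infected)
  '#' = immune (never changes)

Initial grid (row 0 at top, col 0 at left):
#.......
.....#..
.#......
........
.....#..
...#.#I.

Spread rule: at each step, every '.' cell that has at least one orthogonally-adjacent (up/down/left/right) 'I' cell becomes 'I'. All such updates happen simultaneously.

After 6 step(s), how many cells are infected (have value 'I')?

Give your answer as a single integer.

Answer: 24

Derivation:
Step 0 (initial): 1 infected
Step 1: +2 new -> 3 infected
Step 2: +2 new -> 5 infected
Step 3: +3 new -> 8 infected
Step 4: +4 new -> 12 infected
Step 5: +5 new -> 17 infected
Step 6: +7 new -> 24 infected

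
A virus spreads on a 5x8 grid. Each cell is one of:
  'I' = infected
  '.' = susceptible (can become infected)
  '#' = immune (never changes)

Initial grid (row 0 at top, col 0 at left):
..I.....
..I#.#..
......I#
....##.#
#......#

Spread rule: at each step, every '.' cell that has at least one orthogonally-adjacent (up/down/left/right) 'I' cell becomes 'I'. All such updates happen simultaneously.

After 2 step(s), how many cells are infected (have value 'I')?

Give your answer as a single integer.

Answer: 20

Derivation:
Step 0 (initial): 3 infected
Step 1: +7 new -> 10 infected
Step 2: +10 new -> 20 infected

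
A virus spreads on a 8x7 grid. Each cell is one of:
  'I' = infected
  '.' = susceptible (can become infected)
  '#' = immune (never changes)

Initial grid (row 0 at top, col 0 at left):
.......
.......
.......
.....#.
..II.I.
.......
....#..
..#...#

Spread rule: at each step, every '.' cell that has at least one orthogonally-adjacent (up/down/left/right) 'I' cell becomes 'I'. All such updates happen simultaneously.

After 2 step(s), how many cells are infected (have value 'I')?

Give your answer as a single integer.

Answer: 23

Derivation:
Step 0 (initial): 3 infected
Step 1: +8 new -> 11 infected
Step 2: +12 new -> 23 infected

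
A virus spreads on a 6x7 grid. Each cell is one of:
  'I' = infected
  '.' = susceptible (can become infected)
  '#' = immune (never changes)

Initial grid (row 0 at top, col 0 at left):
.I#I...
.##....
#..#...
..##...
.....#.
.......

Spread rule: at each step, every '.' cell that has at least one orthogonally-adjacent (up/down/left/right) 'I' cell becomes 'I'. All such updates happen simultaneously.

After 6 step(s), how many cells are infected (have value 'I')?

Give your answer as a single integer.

Step 0 (initial): 2 infected
Step 1: +3 new -> 5 infected
Step 2: +3 new -> 8 infected
Step 3: +3 new -> 11 infected
Step 4: +3 new -> 14 infected
Step 5: +3 new -> 17 infected
Step 6: +3 new -> 20 infected

Answer: 20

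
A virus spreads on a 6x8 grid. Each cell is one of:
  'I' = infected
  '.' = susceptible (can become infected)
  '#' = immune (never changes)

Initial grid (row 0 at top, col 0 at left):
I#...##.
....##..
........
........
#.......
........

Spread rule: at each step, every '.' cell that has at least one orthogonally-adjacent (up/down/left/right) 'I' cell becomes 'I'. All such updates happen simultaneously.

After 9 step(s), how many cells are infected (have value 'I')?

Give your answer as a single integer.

Answer: 34

Derivation:
Step 0 (initial): 1 infected
Step 1: +1 new -> 2 infected
Step 2: +2 new -> 4 infected
Step 3: +3 new -> 7 infected
Step 4: +4 new -> 11 infected
Step 5: +4 new -> 15 infected
Step 6: +5 new -> 20 infected
Step 7: +5 new -> 25 infected
Step 8: +4 new -> 29 infected
Step 9: +5 new -> 34 infected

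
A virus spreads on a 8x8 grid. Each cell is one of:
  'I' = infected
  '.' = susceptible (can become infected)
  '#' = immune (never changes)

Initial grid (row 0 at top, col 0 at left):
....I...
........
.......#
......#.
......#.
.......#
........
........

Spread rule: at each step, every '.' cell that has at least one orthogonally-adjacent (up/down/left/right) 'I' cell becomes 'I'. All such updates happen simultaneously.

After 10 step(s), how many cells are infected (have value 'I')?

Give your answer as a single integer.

Answer: 57

Derivation:
Step 0 (initial): 1 infected
Step 1: +3 new -> 4 infected
Step 2: +5 new -> 9 infected
Step 3: +7 new -> 16 infected
Step 4: +8 new -> 24 infected
Step 5: +6 new -> 30 infected
Step 6: +6 new -> 36 infected
Step 7: +7 new -> 43 infected
Step 8: +6 new -> 49 infected
Step 9: +5 new -> 54 infected
Step 10: +3 new -> 57 infected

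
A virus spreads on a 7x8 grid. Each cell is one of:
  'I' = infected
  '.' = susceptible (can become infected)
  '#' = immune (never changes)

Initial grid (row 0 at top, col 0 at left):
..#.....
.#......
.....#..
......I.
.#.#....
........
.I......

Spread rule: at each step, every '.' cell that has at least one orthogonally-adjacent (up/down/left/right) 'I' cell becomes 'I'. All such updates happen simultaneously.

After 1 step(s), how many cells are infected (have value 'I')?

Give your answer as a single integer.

Answer: 9

Derivation:
Step 0 (initial): 2 infected
Step 1: +7 new -> 9 infected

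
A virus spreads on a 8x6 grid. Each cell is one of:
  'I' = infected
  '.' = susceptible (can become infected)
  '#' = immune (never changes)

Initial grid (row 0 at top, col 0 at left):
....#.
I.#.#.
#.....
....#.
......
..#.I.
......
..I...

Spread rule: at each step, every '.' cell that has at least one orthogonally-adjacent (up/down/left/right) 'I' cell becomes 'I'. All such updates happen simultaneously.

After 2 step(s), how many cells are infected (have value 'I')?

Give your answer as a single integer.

Step 0 (initial): 3 infected
Step 1: +9 new -> 12 infected
Step 2: +9 new -> 21 infected

Answer: 21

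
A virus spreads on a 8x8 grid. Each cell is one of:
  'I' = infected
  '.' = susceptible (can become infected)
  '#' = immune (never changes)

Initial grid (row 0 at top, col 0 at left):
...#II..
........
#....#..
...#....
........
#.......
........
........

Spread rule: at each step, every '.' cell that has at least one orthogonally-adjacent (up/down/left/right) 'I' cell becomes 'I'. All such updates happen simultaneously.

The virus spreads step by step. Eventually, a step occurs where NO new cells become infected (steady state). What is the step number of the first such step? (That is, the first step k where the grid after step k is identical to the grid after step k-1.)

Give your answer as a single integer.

Answer: 12

Derivation:
Step 0 (initial): 2 infected
Step 1: +3 new -> 5 infected
Step 2: +4 new -> 9 infected
Step 3: +5 new -> 14 infected
Step 4: +7 new -> 21 infected
Step 5: +9 new -> 30 infected
Step 6: +8 new -> 38 infected
Step 7: +8 new -> 46 infected
Step 8: +7 new -> 53 infected
Step 9: +3 new -> 56 infected
Step 10: +2 new -> 58 infected
Step 11: +1 new -> 59 infected
Step 12: +0 new -> 59 infected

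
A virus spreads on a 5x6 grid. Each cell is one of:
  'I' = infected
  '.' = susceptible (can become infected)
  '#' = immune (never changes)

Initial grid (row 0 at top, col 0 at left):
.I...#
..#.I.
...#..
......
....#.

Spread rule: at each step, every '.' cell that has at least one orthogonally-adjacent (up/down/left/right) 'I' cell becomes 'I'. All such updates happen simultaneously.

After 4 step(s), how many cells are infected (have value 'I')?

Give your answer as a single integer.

Step 0 (initial): 2 infected
Step 1: +7 new -> 9 infected
Step 2: +5 new -> 14 infected
Step 3: +5 new -> 19 infected
Step 4: +5 new -> 24 infected

Answer: 24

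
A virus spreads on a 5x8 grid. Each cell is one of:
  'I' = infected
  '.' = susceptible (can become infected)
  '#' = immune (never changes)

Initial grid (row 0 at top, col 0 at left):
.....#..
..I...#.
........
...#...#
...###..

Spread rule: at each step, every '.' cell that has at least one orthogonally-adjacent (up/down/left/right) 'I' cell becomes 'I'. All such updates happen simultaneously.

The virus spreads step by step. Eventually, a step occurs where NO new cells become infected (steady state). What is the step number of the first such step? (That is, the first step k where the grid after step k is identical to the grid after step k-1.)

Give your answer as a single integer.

Answer: 10

Derivation:
Step 0 (initial): 1 infected
Step 1: +4 new -> 5 infected
Step 2: +7 new -> 12 infected
Step 3: +7 new -> 19 infected
Step 4: +4 new -> 23 infected
Step 5: +3 new -> 26 infected
Step 6: +2 new -> 28 infected
Step 7: +2 new -> 30 infected
Step 8: +2 new -> 32 infected
Step 9: +1 new -> 33 infected
Step 10: +0 new -> 33 infected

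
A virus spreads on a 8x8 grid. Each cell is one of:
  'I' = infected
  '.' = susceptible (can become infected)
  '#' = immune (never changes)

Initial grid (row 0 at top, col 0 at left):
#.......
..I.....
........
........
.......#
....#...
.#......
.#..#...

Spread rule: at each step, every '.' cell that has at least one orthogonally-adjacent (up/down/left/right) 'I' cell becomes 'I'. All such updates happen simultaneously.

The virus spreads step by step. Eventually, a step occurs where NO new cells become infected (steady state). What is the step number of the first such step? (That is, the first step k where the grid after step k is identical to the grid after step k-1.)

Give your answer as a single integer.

Answer: 12

Derivation:
Step 0 (initial): 1 infected
Step 1: +4 new -> 5 infected
Step 2: +7 new -> 12 infected
Step 3: +7 new -> 19 infected
Step 4: +8 new -> 27 infected
Step 5: +9 new -> 36 infected
Step 6: +7 new -> 43 infected
Step 7: +6 new -> 49 infected
Step 8: +3 new -> 52 infected
Step 9: +3 new -> 55 infected
Step 10: +2 new -> 57 infected
Step 11: +1 new -> 58 infected
Step 12: +0 new -> 58 infected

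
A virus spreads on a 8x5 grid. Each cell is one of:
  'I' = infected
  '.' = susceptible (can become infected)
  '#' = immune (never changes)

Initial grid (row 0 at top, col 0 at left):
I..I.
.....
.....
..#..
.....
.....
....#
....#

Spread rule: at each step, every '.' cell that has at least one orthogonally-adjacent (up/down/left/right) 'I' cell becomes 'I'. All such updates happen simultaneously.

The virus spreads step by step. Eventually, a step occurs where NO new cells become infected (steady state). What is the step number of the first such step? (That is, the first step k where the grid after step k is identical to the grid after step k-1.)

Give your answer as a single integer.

Answer: 9

Derivation:
Step 0 (initial): 2 infected
Step 1: +5 new -> 7 infected
Step 2: +5 new -> 12 infected
Step 3: +5 new -> 17 infected
Step 4: +4 new -> 21 infected
Step 5: +5 new -> 26 infected
Step 6: +5 new -> 31 infected
Step 7: +4 new -> 35 infected
Step 8: +2 new -> 37 infected
Step 9: +0 new -> 37 infected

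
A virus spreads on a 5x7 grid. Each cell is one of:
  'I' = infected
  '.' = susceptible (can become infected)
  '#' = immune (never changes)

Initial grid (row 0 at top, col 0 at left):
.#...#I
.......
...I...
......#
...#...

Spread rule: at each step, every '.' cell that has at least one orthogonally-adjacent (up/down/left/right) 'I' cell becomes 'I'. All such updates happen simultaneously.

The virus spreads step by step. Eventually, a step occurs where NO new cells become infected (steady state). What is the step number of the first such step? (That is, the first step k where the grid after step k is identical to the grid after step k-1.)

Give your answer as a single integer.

Answer: 6

Derivation:
Step 0 (initial): 2 infected
Step 1: +5 new -> 7 infected
Step 2: +9 new -> 16 infected
Step 3: +8 new -> 24 infected
Step 4: +4 new -> 28 infected
Step 5: +3 new -> 31 infected
Step 6: +0 new -> 31 infected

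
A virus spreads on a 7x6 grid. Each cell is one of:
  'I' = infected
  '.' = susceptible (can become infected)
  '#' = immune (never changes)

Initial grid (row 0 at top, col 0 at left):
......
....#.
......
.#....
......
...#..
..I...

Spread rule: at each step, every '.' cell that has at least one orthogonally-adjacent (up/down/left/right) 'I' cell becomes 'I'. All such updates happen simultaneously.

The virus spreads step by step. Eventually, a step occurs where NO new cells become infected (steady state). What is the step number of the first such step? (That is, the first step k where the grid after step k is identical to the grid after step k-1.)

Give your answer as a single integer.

Answer: 10

Derivation:
Step 0 (initial): 1 infected
Step 1: +3 new -> 4 infected
Step 2: +4 new -> 8 infected
Step 3: +6 new -> 14 infected
Step 4: +5 new -> 19 infected
Step 5: +6 new -> 25 infected
Step 6: +6 new -> 31 infected
Step 7: +4 new -> 35 infected
Step 8: +3 new -> 38 infected
Step 9: +1 new -> 39 infected
Step 10: +0 new -> 39 infected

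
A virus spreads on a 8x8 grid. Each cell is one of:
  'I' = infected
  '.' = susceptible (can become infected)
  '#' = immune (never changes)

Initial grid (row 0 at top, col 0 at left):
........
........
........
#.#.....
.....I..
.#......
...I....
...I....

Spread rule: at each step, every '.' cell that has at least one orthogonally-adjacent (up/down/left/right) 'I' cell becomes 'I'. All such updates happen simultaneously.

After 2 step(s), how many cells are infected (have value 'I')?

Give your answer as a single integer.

Answer: 24

Derivation:
Step 0 (initial): 3 infected
Step 1: +9 new -> 12 infected
Step 2: +12 new -> 24 infected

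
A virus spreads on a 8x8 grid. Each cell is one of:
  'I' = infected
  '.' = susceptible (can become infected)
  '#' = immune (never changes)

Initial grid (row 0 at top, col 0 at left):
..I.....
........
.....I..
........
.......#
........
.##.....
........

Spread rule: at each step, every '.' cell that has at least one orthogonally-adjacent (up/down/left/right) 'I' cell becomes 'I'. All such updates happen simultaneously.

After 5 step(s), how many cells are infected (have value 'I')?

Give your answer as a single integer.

Answer: 48

Derivation:
Step 0 (initial): 2 infected
Step 1: +7 new -> 9 infected
Step 2: +13 new -> 22 infected
Step 3: +10 new -> 32 infected
Step 4: +8 new -> 40 infected
Step 5: +8 new -> 48 infected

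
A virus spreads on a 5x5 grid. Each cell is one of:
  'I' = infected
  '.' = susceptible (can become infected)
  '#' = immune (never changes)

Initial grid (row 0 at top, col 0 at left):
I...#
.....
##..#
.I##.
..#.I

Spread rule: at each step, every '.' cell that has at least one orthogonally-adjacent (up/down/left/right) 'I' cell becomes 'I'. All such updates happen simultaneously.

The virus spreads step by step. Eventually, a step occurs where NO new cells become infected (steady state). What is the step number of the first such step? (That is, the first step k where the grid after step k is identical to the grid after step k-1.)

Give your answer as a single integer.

Answer: 6

Derivation:
Step 0 (initial): 3 infected
Step 1: +6 new -> 9 infected
Step 2: +3 new -> 12 infected
Step 3: +2 new -> 14 infected
Step 4: +2 new -> 16 infected
Step 5: +2 new -> 18 infected
Step 6: +0 new -> 18 infected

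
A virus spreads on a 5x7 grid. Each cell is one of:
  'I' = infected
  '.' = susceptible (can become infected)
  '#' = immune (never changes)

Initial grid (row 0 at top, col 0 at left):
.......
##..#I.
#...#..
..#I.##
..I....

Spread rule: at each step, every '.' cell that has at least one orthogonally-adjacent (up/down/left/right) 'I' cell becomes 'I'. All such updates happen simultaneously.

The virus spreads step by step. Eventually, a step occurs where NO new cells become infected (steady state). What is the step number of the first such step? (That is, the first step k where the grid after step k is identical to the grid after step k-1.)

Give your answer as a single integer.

Answer: 7

Derivation:
Step 0 (initial): 3 infected
Step 1: +7 new -> 10 infected
Step 2: +8 new -> 18 infected
Step 3: +5 new -> 23 infected
Step 4: +2 new -> 25 infected
Step 5: +1 new -> 26 infected
Step 6: +1 new -> 27 infected
Step 7: +0 new -> 27 infected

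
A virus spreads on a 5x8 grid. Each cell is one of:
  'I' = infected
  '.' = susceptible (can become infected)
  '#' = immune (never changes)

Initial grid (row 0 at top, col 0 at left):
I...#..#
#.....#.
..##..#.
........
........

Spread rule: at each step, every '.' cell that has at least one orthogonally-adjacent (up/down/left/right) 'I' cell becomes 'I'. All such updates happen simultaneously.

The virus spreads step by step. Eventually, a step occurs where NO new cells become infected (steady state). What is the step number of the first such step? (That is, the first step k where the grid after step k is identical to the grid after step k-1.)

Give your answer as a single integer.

Step 0 (initial): 1 infected
Step 1: +1 new -> 2 infected
Step 2: +2 new -> 4 infected
Step 3: +3 new -> 7 infected
Step 4: +3 new -> 10 infected
Step 5: +4 new -> 14 infected
Step 6: +5 new -> 19 infected
Step 7: +4 new -> 23 infected
Step 8: +3 new -> 26 infected
Step 9: +2 new -> 28 infected
Step 10: +2 new -> 30 infected
Step 11: +2 new -> 32 infected
Step 12: +1 new -> 33 infected
Step 13: +0 new -> 33 infected

Answer: 13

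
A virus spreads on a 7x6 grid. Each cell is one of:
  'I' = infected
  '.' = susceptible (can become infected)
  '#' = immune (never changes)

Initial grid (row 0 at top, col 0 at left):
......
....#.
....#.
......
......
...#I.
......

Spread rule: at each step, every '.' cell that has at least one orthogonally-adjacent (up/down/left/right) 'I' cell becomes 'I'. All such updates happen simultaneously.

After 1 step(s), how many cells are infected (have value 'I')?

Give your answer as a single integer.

Answer: 4

Derivation:
Step 0 (initial): 1 infected
Step 1: +3 new -> 4 infected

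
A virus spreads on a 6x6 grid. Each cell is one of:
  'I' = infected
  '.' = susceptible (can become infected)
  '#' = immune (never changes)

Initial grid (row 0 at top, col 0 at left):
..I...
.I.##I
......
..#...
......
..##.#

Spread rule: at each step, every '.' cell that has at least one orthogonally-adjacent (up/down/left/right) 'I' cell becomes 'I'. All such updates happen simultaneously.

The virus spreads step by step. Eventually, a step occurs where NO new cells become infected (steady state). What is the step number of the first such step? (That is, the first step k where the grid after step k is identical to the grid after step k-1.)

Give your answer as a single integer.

Answer: 6

Derivation:
Step 0 (initial): 3 infected
Step 1: +7 new -> 10 infected
Step 2: +7 new -> 17 infected
Step 3: +5 new -> 22 infected
Step 4: +5 new -> 27 infected
Step 5: +3 new -> 30 infected
Step 6: +0 new -> 30 infected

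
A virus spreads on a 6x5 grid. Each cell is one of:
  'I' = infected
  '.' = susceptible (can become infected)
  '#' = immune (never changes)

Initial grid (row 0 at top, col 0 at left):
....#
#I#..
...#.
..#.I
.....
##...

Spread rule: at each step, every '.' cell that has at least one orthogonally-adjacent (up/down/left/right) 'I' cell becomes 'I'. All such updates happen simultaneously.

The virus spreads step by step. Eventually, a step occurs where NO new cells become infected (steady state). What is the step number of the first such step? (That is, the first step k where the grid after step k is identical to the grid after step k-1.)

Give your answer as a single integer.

Step 0 (initial): 2 infected
Step 1: +5 new -> 7 infected
Step 2: +8 new -> 15 infected
Step 3: +6 new -> 21 infected
Step 4: +2 new -> 23 infected
Step 5: +0 new -> 23 infected

Answer: 5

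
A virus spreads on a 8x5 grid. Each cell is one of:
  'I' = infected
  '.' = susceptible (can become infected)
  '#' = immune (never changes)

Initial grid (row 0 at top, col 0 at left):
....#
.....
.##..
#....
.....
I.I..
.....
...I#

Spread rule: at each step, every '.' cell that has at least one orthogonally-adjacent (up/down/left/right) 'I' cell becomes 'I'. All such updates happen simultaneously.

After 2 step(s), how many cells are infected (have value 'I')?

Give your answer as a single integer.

Step 0 (initial): 3 infected
Step 1: +8 new -> 11 infected
Step 2: +8 new -> 19 infected

Answer: 19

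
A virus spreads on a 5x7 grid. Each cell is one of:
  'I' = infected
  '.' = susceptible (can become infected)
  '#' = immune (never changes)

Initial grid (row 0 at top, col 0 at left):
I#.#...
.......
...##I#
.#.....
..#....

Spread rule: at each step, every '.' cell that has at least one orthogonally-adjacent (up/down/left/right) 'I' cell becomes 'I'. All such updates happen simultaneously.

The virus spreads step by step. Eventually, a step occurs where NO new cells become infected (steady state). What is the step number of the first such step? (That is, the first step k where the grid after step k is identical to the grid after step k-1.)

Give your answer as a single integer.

Answer: 6

Derivation:
Step 0 (initial): 2 infected
Step 1: +3 new -> 5 infected
Step 2: +8 new -> 13 infected
Step 3: +9 new -> 22 infected
Step 4: +5 new -> 27 infected
Step 5: +1 new -> 28 infected
Step 6: +0 new -> 28 infected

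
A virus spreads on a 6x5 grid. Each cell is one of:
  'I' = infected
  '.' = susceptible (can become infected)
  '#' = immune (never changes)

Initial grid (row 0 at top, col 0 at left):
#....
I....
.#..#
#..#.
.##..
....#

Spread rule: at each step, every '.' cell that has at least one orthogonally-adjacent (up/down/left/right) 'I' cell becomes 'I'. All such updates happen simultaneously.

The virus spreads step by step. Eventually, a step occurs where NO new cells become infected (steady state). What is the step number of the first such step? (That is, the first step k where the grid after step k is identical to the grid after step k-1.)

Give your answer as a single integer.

Answer: 6

Derivation:
Step 0 (initial): 1 infected
Step 1: +2 new -> 3 infected
Step 2: +2 new -> 5 infected
Step 3: +3 new -> 8 infected
Step 4: +4 new -> 12 infected
Step 5: +2 new -> 14 infected
Step 6: +0 new -> 14 infected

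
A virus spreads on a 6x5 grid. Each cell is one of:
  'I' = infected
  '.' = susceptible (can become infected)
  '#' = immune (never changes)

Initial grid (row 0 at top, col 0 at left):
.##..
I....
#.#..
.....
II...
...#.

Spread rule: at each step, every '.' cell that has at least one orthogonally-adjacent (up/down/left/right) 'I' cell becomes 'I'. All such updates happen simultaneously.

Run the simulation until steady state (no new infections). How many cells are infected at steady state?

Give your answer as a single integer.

Step 0 (initial): 3 infected
Step 1: +7 new -> 10 infected
Step 2: +5 new -> 15 infected
Step 3: +3 new -> 18 infected
Step 4: +5 new -> 23 infected
Step 5: +2 new -> 25 infected
Step 6: +0 new -> 25 infected

Answer: 25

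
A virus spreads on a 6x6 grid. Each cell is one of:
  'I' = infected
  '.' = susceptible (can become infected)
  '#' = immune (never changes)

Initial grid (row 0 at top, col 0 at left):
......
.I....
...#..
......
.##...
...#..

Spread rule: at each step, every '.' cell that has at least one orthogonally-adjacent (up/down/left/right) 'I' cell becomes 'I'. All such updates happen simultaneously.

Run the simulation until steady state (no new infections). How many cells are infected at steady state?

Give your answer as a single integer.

Step 0 (initial): 1 infected
Step 1: +4 new -> 5 infected
Step 2: +6 new -> 11 infected
Step 3: +4 new -> 15 infected
Step 4: +5 new -> 20 infected
Step 5: +5 new -> 25 infected
Step 6: +3 new -> 28 infected
Step 7: +3 new -> 31 infected
Step 8: +1 new -> 32 infected
Step 9: +0 new -> 32 infected

Answer: 32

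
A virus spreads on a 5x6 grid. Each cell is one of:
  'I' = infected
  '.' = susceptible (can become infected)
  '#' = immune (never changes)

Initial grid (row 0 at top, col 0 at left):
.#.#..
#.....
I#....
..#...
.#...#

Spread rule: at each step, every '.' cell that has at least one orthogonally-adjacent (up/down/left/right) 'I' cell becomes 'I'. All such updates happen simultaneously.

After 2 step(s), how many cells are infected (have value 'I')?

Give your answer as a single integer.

Step 0 (initial): 1 infected
Step 1: +1 new -> 2 infected
Step 2: +2 new -> 4 infected

Answer: 4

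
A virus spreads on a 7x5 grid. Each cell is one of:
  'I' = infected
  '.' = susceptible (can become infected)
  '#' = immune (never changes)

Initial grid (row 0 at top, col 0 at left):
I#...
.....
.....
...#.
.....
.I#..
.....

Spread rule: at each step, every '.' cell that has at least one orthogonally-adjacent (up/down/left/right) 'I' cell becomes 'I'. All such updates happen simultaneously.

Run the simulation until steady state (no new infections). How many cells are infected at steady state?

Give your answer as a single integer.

Answer: 32

Derivation:
Step 0 (initial): 2 infected
Step 1: +4 new -> 6 infected
Step 2: +7 new -> 13 infected
Step 3: +6 new -> 19 infected
Step 4: +6 new -> 25 infected
Step 5: +5 new -> 30 infected
Step 6: +2 new -> 32 infected
Step 7: +0 new -> 32 infected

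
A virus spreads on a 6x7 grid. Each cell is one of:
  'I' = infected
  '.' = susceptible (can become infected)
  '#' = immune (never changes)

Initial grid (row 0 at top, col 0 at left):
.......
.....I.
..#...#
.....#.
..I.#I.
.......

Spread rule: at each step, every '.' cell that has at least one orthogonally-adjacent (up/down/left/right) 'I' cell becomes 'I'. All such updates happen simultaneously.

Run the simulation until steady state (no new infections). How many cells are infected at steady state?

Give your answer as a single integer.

Answer: 38

Derivation:
Step 0 (initial): 3 infected
Step 1: +10 new -> 13 infected
Step 2: +12 new -> 25 infected
Step 3: +7 new -> 32 infected
Step 4: +3 new -> 35 infected
Step 5: +2 new -> 37 infected
Step 6: +1 new -> 38 infected
Step 7: +0 new -> 38 infected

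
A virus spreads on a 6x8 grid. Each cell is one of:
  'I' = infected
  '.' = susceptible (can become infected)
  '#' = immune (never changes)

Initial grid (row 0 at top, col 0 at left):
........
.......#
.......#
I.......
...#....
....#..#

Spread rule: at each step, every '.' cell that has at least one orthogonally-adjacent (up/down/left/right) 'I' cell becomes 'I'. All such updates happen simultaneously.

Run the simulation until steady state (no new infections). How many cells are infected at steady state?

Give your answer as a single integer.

Step 0 (initial): 1 infected
Step 1: +3 new -> 4 infected
Step 2: +5 new -> 9 infected
Step 3: +6 new -> 15 infected
Step 4: +5 new -> 20 infected
Step 5: +6 new -> 26 infected
Step 6: +5 new -> 31 infected
Step 7: +6 new -> 37 infected
Step 8: +4 new -> 41 infected
Step 9: +1 new -> 42 infected
Step 10: +1 new -> 43 infected
Step 11: +0 new -> 43 infected

Answer: 43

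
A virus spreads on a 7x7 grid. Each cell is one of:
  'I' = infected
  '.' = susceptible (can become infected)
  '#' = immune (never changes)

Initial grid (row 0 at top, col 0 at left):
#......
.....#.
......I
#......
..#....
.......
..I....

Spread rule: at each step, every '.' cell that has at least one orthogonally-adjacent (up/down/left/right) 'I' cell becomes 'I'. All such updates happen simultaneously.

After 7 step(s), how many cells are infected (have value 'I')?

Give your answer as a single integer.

Step 0 (initial): 2 infected
Step 1: +6 new -> 8 infected
Step 2: +8 new -> 16 infected
Step 3: +11 new -> 27 infected
Step 4: +9 new -> 36 infected
Step 5: +4 new -> 40 infected
Step 6: +3 new -> 43 infected
Step 7: +2 new -> 45 infected

Answer: 45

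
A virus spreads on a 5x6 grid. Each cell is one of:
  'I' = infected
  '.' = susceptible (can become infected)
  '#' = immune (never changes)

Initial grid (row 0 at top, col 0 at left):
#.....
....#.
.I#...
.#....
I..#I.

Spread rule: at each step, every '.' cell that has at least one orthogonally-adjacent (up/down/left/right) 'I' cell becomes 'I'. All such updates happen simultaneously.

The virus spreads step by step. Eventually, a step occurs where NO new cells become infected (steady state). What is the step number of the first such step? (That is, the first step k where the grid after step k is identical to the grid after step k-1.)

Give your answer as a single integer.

Answer: 6

Derivation:
Step 0 (initial): 3 infected
Step 1: +6 new -> 9 infected
Step 2: +7 new -> 16 infected
Step 3: +5 new -> 21 infected
Step 4: +2 new -> 23 infected
Step 5: +2 new -> 25 infected
Step 6: +0 new -> 25 infected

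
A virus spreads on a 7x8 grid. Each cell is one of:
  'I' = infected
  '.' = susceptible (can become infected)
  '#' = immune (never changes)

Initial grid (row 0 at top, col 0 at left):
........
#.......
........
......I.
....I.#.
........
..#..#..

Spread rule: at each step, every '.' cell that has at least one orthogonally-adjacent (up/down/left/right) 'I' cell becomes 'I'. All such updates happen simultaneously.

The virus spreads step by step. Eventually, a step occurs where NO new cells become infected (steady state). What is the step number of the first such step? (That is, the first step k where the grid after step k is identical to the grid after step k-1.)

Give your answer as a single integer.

Answer: 9

Derivation:
Step 0 (initial): 2 infected
Step 1: +7 new -> 9 infected
Step 2: +10 new -> 19 infected
Step 3: +11 new -> 30 infected
Step 4: +10 new -> 40 infected
Step 5: +6 new -> 46 infected
Step 6: +4 new -> 50 infected
Step 7: +1 new -> 51 infected
Step 8: +1 new -> 52 infected
Step 9: +0 new -> 52 infected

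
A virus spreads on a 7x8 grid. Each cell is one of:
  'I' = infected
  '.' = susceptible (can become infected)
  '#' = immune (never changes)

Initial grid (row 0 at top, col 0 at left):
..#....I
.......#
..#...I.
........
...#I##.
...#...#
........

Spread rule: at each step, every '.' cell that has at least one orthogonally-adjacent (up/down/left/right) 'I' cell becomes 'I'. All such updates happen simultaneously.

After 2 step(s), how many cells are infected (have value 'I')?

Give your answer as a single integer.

Answer: 18

Derivation:
Step 0 (initial): 3 infected
Step 1: +7 new -> 10 infected
Step 2: +8 new -> 18 infected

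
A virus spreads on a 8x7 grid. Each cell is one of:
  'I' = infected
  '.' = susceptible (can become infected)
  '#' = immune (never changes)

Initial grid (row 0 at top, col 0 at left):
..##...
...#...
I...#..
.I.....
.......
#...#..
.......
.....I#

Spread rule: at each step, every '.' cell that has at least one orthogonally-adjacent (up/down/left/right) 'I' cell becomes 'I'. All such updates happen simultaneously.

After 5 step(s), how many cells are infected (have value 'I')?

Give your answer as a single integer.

Answer: 42

Derivation:
Step 0 (initial): 3 infected
Step 1: +7 new -> 10 infected
Step 2: +11 new -> 21 infected
Step 3: +11 new -> 32 infected
Step 4: +7 new -> 39 infected
Step 5: +3 new -> 42 infected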